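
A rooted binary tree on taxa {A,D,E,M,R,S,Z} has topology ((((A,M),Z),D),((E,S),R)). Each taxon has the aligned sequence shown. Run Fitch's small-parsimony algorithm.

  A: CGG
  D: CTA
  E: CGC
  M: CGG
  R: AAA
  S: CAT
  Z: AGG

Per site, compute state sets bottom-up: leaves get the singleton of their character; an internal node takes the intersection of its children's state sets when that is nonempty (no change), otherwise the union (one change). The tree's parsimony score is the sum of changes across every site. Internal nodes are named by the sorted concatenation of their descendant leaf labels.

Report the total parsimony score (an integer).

[col 0] AM: children A:{C}, M:{C} ∩→ {C}; cost 0
[col 0] AMZ: children AM:{C}, Z:{A} ∪→ {A,C}; cost 1
[col 0] ADMZ: children AMZ:{A,C}, D:{C} ∩→ {C}; cost 0
[col 0] ES: children E:{C}, S:{C} ∩→ {C}; cost 0
[col 0] ERS: children ES:{C}, R:{A} ∪→ {A,C}; cost 1
[col 0] ADEMRSZ: children ADMZ:{C}, ERS:{A,C} ∩→ {C}; cost 0
[col 1] AM: children A:{G}, M:{G} ∩→ {G}; cost 0
[col 1] AMZ: children AM:{G}, Z:{G} ∩→ {G}; cost 0
[col 1] ADMZ: children AMZ:{G}, D:{T} ∪→ {G,T}; cost 1
[col 1] ES: children E:{G}, S:{A} ∪→ {A,G}; cost 1
[col 1] ERS: children ES:{A,G}, R:{A} ∩→ {A}; cost 0
[col 1] ADEMRSZ: children ADMZ:{G,T}, ERS:{A} ∪→ {A,G,T}; cost 1
[col 2] AM: children A:{G}, M:{G} ∩→ {G}; cost 0
[col 2] AMZ: children AM:{G}, Z:{G} ∩→ {G}; cost 0
[col 2] ADMZ: children AMZ:{G}, D:{A} ∪→ {A,G}; cost 1
[col 2] ES: children E:{C}, S:{T} ∪→ {C,T}; cost 1
[col 2] ERS: children ES:{C,T}, R:{A} ∪→ {A,C,T}; cost 1
[col 2] ADEMRSZ: children ADMZ:{A,G}, ERS:{A,C,T} ∩→ {A}; cost 0
per-site changes: [2, 3, 3]; total = 8

8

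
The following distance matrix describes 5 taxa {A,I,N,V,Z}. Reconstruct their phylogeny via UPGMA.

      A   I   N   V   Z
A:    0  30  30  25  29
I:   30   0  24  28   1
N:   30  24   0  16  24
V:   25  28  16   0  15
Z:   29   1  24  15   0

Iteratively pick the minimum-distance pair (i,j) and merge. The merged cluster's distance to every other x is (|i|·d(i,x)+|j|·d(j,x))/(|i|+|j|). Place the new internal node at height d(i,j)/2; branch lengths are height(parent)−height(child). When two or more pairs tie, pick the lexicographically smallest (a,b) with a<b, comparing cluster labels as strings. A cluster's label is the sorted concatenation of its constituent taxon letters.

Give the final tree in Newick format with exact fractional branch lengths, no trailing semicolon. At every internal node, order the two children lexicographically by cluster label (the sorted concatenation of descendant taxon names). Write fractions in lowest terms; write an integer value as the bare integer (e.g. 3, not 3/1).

(A:57/4,((I:1/2,Z:1/2):87/8,(N:8,V:8):27/8):23/8)

iteration 1: select I,Z (d=1); attach at lengths (1/2, 1/2); label the merged cluster IZ
  updated: d(A,IZ)=59/2, d(IZ,N)=24, d(IZ,V)=43/2
iteration 2: select N,V (d=16); attach at lengths (8, 8); label the merged cluster NV
  updated: d(A,NV)=55/2, d(IZ,NV)=91/4
iteration 3: select IZ,NV (d=91/4); attach at lengths (87/8, 27/8); label the merged cluster INVZ
  updated: d(A,INVZ)=57/2
iteration 4: select A,INVZ (d=57/2); attach at lengths (57/4, 23/8); label the merged cluster AINVZ
final tree: (A:57/4,((I:1/2,Z:1/2):87/8,(N:8,V:8):27/8):23/8)
total length: 387/8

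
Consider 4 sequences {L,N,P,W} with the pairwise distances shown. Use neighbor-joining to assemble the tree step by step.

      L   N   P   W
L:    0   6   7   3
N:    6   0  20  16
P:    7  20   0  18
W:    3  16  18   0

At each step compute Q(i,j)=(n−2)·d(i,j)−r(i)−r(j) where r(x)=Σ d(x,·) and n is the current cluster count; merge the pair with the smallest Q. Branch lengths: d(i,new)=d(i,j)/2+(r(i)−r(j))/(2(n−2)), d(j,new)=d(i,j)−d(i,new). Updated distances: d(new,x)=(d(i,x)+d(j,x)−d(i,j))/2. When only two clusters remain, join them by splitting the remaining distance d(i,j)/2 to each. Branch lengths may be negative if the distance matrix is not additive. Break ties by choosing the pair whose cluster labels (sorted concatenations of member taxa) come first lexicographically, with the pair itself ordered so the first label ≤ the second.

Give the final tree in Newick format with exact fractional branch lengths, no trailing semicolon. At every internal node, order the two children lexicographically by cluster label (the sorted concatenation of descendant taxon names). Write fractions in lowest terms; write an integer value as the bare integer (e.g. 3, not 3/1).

(((L:-15/4,P:43/4):1/4,N:37/4):27/8,W:27/8)

1. join L+P (d=7, Q=-47) ⇒ LP; edges |L|=-15/4, |P|=43/4
  updated: d(LP,N)=19/2, d(LP,W)=7
2. join LP+N (d=19/2, Q=-65/2) ⇒ LNP; edges |LP|=1/4, |N|=37/4
  updated: d(LNP,W)=27/4
3. join LNP+W (d=27/4) ⇒ LNPW; edges |LNP|=27/8, |W|=27/8
final tree: (((L:-15/4,P:43/4):1/4,N:37/4):27/8,W:27/8)
total length: 93/4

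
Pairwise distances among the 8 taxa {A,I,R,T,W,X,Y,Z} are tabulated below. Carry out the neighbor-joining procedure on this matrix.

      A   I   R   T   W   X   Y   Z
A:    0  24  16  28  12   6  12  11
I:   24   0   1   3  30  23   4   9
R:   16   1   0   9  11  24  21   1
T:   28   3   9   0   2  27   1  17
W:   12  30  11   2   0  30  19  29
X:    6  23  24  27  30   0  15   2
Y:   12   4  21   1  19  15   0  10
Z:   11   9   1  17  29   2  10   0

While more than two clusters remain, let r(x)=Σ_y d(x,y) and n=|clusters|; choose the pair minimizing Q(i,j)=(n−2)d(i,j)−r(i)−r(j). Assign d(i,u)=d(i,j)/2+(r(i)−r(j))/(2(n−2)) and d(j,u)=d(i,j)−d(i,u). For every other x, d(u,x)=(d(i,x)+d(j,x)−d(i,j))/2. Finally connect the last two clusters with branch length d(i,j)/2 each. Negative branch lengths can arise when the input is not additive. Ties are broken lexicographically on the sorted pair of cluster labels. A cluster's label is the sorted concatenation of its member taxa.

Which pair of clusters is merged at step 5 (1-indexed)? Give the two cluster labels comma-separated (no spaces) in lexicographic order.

step 1: merge (T,W) at d=2, Q=-208; branch lengths T→-17/6, W→29/6; new cluster TW
  updated: d(A,TW)=19, d(I,TW)=31/2, d(R,TW)=9, d(TW,X)=55/2, d(TW,Y)=9, d(TW,Z)=22
step 2: merge (A,X) at d=6, Q=-311/2; branch lengths A→41/20, X→79/20; new cluster AX
  updated: d(AX,I)=41/2, d(AX,R)=17, d(AX,TW)=81/4, d(AX,Y)=21/2, d(AX,Z)=7/2
step 3: merge (AX,Z) at d=7/2, Q=-413/4; branch lengths AX→161/32, Z→-49/32; new cluster AXZ
  updated: d(AXZ,I)=13, d(AXZ,R)=29/4, d(AXZ,TW)=155/8, d(AXZ,Y)=17/2
step 4: merge (I,R) at d=1, Q=-275/4; branch lengths I→-7/24, R→31/24; new cluster IR
  updated: d(AXZ,IR)=77/8, d(IR,TW)=47/4, d(IR,Y)=12
step 5: merge (AXZ,IR) at d=77/8, Q=-413/8; branch lengths AXZ→187/32, IR→121/32; new cluster AIRXZ
  updated: d(AIRXZ,TW)=43/4, d(AIRXZ,Y)=87/16
step 6: merge (AIRXZ,TW) at d=43/4, Q=-403/16; branch lengths AIRXZ→115/32, TW→229/32; new cluster AIRTWXZ
  updated: d(AIRTWXZ,Y)=59/32
step 7: merge (AIRTWXZ,Y) at d=59/32; branch lengths AIRTWXZ→59/64, Y→59/64; new cluster AIRTWXYZ
final tree: (((((A:41/20,X:79/20):161/32,Z:-49/32):187/32,(I:-7/24,R:31/24):121/32):115/32,(T:-17/6,W:29/6):229/32):59/64,Y:59/64)
total length: 1111/32

AXZ,IR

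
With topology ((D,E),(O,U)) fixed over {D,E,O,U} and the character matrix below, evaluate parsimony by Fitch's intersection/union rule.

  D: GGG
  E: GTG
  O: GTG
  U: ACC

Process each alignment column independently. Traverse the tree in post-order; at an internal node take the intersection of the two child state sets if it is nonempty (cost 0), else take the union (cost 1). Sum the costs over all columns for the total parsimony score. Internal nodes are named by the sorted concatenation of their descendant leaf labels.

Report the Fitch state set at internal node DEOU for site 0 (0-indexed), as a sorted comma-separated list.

site 0, node DE: D={G} ∩ E={G} → {G} (+0)
site 0, node OU: O={G} ∪ U={A} → {A,G} (+1)
site 0, node DEOU: DE={G} ∩ OU={A,G} → {G} (+0)
site 1, node DE: D={G} ∪ E={T} → {G,T} (+1)
site 1, node OU: O={T} ∪ U={C} → {C,T} (+1)
site 1, node DEOU: DE={G,T} ∩ OU={C,T} → {T} (+0)
site 2, node DE: D={G} ∩ E={G} → {G} (+0)
site 2, node OU: O={G} ∪ U={C} → {C,G} (+1)
site 2, node DEOU: DE={G} ∩ OU={C,G} → {G} (+0)
per-site changes: [1, 2, 1]; total = 4

G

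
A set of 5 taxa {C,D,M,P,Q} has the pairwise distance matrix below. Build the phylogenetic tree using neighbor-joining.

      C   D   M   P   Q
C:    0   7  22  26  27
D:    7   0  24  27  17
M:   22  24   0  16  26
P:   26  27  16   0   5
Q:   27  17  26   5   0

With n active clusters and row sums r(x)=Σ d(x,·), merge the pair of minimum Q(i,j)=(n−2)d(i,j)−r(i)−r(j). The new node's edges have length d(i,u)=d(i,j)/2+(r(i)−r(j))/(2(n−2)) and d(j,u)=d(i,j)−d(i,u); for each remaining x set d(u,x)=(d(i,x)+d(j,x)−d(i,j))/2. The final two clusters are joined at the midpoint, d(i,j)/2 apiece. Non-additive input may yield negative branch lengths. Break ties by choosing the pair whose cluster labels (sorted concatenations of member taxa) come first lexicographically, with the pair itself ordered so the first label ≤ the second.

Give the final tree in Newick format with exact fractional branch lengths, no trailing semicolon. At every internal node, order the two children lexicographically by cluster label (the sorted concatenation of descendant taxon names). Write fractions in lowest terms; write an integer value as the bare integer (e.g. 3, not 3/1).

1. join C+D (d=7, Q=-136) ⇒ CD; edges |C|=14/3, |D|=7/3
  updated: d(CD,M)=39/2, d(CD,P)=23, d(CD,Q)=37/2
2. join CD+M (d=39/2, Q=-167/2) ⇒ CDM; edges |CD|=77/8, |M|=79/8
  updated: d(CDM,P)=39/4, d(CDM,Q)=25/2
3. join CDM+P (d=39/4, Q=-109/4) ⇒ CDMP; edges |CDM|=69/8, |P|=9/8
  updated: d(CDMP,Q)=31/8
4. join CDMP+Q (d=31/8) ⇒ CDMPQ; edges |CDMP|=31/16, |Q|=31/16
final tree: ((((C:14/3,D:7/3):77/8,M:79/8):69/8,P:9/8):31/16,Q:31/16)
total length: 321/8

((((C:14/3,D:7/3):77/8,M:79/8):69/8,P:9/8):31/16,Q:31/16)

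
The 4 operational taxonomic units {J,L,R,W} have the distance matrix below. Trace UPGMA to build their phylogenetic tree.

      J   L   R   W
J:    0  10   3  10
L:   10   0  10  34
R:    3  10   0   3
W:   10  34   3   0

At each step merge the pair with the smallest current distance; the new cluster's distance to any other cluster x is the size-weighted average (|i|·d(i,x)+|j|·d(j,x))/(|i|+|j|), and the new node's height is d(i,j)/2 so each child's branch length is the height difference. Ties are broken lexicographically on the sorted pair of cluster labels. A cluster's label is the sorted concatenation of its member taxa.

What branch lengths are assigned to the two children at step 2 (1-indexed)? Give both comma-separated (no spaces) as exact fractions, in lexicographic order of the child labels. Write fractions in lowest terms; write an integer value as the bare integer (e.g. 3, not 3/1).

1. join J+R (d=3) ⇒ JR; edges |J|=3/2, |R|=3/2
  updated: d(JR,L)=10, d(JR,W)=13/2
2. join JR+W (d=13/2) ⇒ JRW; edges |JR|=7/4, |W|=13/4
  updated: d(JRW,L)=18
3. join JRW+L (d=18) ⇒ JLRW; edges |JRW|=23/4, |L|=9
final tree: (((J:3/2,R:3/2):7/4,W:13/4):23/4,L:9)
total length: 91/4

7/4,13/4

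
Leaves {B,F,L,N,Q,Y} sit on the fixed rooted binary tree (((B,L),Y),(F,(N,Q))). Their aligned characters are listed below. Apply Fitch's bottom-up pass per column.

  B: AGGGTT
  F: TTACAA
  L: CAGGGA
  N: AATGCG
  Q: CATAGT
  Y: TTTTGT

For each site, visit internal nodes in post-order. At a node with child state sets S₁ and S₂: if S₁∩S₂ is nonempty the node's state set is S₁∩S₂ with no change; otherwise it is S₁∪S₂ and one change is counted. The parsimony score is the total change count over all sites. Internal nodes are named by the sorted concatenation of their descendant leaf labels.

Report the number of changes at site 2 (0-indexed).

2

site 0, node BL: B={A} ∪ L={C} → {A,C} (+1)
site 0, node BLY: BL={A,C} ∪ Y={T} → {A,C,T} (+1)
site 0, node NQ: N={A} ∪ Q={C} → {A,C} (+1)
site 0, node FNQ: F={T} ∪ NQ={A,C} → {A,C,T} (+1)
site 0, node BFLNQY: BLY={A,C,T} ∩ FNQ={A,C,T} → {A,C,T} (+0)
site 1, node BL: B={G} ∪ L={A} → {A,G} (+1)
site 1, node BLY: BL={A,G} ∪ Y={T} → {A,G,T} (+1)
site 1, node NQ: N={A} ∩ Q={A} → {A} (+0)
site 1, node FNQ: F={T} ∪ NQ={A} → {A,T} (+1)
site 1, node BFLNQY: BLY={A,G,T} ∩ FNQ={A,T} → {A,T} (+0)
site 2, node BL: B={G} ∩ L={G} → {G} (+0)
site 2, node BLY: BL={G} ∪ Y={T} → {G,T} (+1)
site 2, node NQ: N={T} ∩ Q={T} → {T} (+0)
site 2, node FNQ: F={A} ∪ NQ={T} → {A,T} (+1)
site 2, node BFLNQY: BLY={G,T} ∩ FNQ={A,T} → {T} (+0)
site 3, node BL: B={G} ∩ L={G} → {G} (+0)
site 3, node BLY: BL={G} ∪ Y={T} → {G,T} (+1)
site 3, node NQ: N={G} ∪ Q={A} → {A,G} (+1)
site 3, node FNQ: F={C} ∪ NQ={A,G} → {A,C,G} (+1)
site 3, node BFLNQY: BLY={G,T} ∩ FNQ={A,C,G} → {G} (+0)
site 4, node BL: B={T} ∪ L={G} → {G,T} (+1)
site 4, node BLY: BL={G,T} ∩ Y={G} → {G} (+0)
site 4, node NQ: N={C} ∪ Q={G} → {C,G} (+1)
site 4, node FNQ: F={A} ∪ NQ={C,G} → {A,C,G} (+1)
site 4, node BFLNQY: BLY={G} ∩ FNQ={A,C,G} → {G} (+0)
site 5, node BL: B={T} ∪ L={A} → {A,T} (+1)
site 5, node BLY: BL={A,T} ∩ Y={T} → {T} (+0)
site 5, node NQ: N={G} ∪ Q={T} → {G,T} (+1)
site 5, node FNQ: F={A} ∪ NQ={G,T} → {A,G,T} (+1)
site 5, node BFLNQY: BLY={T} ∩ FNQ={A,G,T} → {T} (+0)
per-site changes: [4, 3, 2, 3, 3, 3]; total = 18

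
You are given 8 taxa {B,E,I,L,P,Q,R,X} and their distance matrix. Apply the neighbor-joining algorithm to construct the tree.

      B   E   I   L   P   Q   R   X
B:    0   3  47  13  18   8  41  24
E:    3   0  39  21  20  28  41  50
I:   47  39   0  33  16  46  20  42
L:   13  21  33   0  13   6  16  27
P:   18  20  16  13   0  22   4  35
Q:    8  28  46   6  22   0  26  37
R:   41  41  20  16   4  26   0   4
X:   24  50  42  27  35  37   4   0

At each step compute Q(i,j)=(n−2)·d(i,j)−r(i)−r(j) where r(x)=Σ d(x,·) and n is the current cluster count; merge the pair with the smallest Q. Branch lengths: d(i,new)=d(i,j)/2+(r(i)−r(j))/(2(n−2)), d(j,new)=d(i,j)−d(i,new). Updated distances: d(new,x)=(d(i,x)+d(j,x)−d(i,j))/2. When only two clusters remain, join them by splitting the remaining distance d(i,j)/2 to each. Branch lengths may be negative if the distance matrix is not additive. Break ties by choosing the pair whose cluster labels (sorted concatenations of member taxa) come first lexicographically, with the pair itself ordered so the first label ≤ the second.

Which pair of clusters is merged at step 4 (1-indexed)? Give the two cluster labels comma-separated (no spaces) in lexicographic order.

IP,RX

1. join R+X (d=4, Q=-347) ⇒ RX; edges |R|=-43/12, |X|=91/12
  updated: d(B,RX)=61/2, d(E,RX)=87/2, d(I,RX)=29, d(L,RX)=39/2, d(P,RX)=35/2, d(Q,RX)=59/2
2. join B+E (d=3, Q=-259) ⇒ BE; edges |B|=-2, |E|=5
  updated: d(BE,I)=83/2, d(BE,L)=31/2, d(BE,P)=35/2, d(BE,Q)=33/2, d(BE,RX)=71/2
3. join I+P (d=16, Q=-375/2) ⇒ IP; edges |I|=287/16, |P|=-31/16
  updated: d(BE,IP)=43/2, d(IP,L)=15, d(IP,Q)=26, d(IP,RX)=61/4
4. join IP+RX (d=61/4, Q=-527/4) ⇒ IPRX; edges |IP|=95/24, |RX|=271/24
  updated: d(BE,IPRX)=167/8, d(IPRX,L)=77/8, d(IPRX,Q)=161/8
5. join BE+Q (d=33/2, Q=-125/2) ⇒ BEQ; edges |BE|=173/16, |Q|=91/16
  updated: d(BEQ,IPRX)=49/4, d(BEQ,L)=5/2
6. join BEQ+IPRX (d=49/4, Q=-195/8) ⇒ BEIPQRX; edges |BEQ|=41/16, |IPRX|=155/16
  updated: d(BEIPQRX,L)=-1/16
7. join BEIPQRX+L (d=-1/16) ⇒ BEILPQRX; edges |BEIPQRX|=-1/32, |L|=-1/32
final tree: ((((B:-2,E:5):173/16,Q:91/16):41/16,((I:287/16,P:-31/16):95/24,(R:-43/12,X:91/12):271/24):155/16):-1/32,L:-1/32)
total length: 1071/16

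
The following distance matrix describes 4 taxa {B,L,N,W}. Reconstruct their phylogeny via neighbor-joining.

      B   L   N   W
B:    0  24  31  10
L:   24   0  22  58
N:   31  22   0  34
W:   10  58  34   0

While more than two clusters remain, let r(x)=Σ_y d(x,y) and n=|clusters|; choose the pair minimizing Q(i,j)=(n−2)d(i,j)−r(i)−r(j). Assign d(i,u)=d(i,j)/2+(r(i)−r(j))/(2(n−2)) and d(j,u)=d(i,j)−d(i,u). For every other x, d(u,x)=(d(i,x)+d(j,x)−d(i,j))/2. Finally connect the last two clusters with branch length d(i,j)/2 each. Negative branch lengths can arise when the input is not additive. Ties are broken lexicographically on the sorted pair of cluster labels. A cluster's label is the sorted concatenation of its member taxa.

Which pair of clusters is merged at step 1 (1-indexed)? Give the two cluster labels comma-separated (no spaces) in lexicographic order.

iteration 1: select B,W (d=10, Q=-147); attach at lengths (-17/4, 57/4); label the merged cluster BW
  updated: d(BW,L)=36, d(BW,N)=55/2
iteration 2: select BW,L (d=36, Q=-171/2); attach at lengths (83/4, 61/4); label the merged cluster BLW
  updated: d(BLW,N)=27/4
iteration 3: select BLW,N (d=27/4); attach at lengths (27/8, 27/8); label the merged cluster BLNW
final tree: (((B:-17/4,W:57/4):83/4,L:61/4):27/8,N:27/8)
total length: 211/4

B,W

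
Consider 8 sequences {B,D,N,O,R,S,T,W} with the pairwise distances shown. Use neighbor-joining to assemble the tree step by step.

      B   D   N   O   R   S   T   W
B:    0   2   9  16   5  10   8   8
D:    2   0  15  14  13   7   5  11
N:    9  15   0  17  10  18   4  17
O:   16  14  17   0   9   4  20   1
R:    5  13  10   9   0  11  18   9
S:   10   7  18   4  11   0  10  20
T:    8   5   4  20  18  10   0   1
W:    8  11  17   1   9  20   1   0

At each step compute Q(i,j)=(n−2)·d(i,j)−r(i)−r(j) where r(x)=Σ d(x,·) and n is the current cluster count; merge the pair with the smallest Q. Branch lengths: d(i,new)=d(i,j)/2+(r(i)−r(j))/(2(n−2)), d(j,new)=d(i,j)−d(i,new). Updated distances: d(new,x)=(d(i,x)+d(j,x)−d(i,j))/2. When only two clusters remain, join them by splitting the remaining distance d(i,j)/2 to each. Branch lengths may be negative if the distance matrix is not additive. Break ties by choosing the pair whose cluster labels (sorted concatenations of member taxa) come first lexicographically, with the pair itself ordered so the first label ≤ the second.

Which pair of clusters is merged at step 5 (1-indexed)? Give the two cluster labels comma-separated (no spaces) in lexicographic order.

BD,NT

1. join O+W (d=1, Q=-142) ⇒ OW; edges |O|=5/3, |W|=-2/3
  updated: d(B,OW)=23/2, d(D,OW)=12, d(N,OW)=33/2, d(OW,R)=17/2, d(OW,S)=23/2, d(OW,T)=10
2. join N+T (d=4, Q=-215/2) ⇒ NT; edges |N|=15/4, |T|=1/4
  updated: d(B,NT)=13/2, d(D,NT)=8, d(NT,OW)=45/4, d(NT,R)=12, d(NT,S)=12
3. join OW+R (d=17/2, Q=-281/4) ⇒ ORW; edges |OW|=157/32, |R|=115/32
  updated: d(B,ORW)=4, d(D,ORW)=33/4, d(NT,ORW)=59/8, d(ORW,S)=7
4. join B+D (d=2, Q=-167/4) ⇒ BD; edges |B|=13/24, |D|=35/24
  updated: d(BD,NT)=25/4, d(BD,ORW)=41/8, d(BD,S)=15/2
5. join BD+NT (d=25/4, Q=-32) ⇒ BDNT; edges |BD|=23/16, |NT|=77/16
  updated: d(BDNT,ORW)=25/8, d(BDNT,S)=53/8
6. join BDNT+ORW (d=25/8, Q=-67/4) ⇒ BDNORTW; edges |BDNT|=11/8, |ORW|=7/4
  updated: d(BDNORTW,S)=21/4
7. join BDNORTW+S (d=21/4) ⇒ BDNORSTW; edges |BDNORTW|=21/8, |S|=21/8
final tree: ((((B:13/24,D:35/24):23/16,(N:15/4,T:1/4):77/16):11/8,((O:5/3,W:-2/3):157/32,R:115/32):7/4):21/8,S:21/8)
total length: 241/8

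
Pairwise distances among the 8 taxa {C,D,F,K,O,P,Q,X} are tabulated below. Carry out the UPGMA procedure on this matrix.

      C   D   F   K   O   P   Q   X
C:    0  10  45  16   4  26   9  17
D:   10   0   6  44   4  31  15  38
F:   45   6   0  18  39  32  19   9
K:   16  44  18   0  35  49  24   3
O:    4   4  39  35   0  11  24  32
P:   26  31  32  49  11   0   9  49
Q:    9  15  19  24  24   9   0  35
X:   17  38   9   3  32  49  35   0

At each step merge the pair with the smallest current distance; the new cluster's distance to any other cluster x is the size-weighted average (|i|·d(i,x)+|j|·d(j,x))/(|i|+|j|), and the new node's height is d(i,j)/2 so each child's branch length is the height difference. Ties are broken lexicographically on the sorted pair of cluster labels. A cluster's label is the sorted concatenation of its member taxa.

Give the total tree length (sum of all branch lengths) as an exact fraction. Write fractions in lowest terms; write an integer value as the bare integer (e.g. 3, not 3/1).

step 1: merge (K,X) at d=3; branch lengths K→3/2, X→3/2; new cluster KX
  updated: d(C,KX)=33/2, d(D,KX)=41, d(F,KX)=27/2, d(KX,O)=67/2, d(KX,P)=49, d(KX,Q)=59/2
step 2: merge (C,O) at d=4; branch lengths C→2, O→2; new cluster CO
  updated: d(CO,D)=7, d(CO,F)=42, d(CO,KX)=25, d(CO,P)=37/2, d(CO,Q)=33/2
step 3: merge (D,F) at d=6; branch lengths D→3, F→3; new cluster DF
  updated: d(CO,DF)=49/2, d(DF,KX)=109/4, d(DF,P)=63/2, d(DF,Q)=17
step 4: merge (P,Q) at d=9; branch lengths P→9/2, Q→9/2; new cluster PQ
  updated: d(CO,PQ)=35/2, d(DF,PQ)=97/4, d(KX,PQ)=157/4
step 5: merge (CO,PQ) at d=35/2; branch lengths CO→27/4, PQ→17/4; new cluster COPQ
  updated: d(COPQ,DF)=195/8, d(COPQ,KX)=257/8
step 6: merge (COPQ,DF) at d=195/8; branch lengths COPQ→55/16, DF→147/16; new cluster CDFOPQ
  updated: d(CDFOPQ,KX)=61/2
step 7: merge (CDFOPQ,KX) at d=61/2; branch lengths CDFOPQ→49/16, KX→55/4; new cluster CDFKOPQX
final tree: ((((C:2,O:2):27/4,(P:9/2,Q:9/2):17/4):55/16,(D:3,F:3):147/16):49/16,(K:3/2,X:3/2):55/4)
total length: 999/16

999/16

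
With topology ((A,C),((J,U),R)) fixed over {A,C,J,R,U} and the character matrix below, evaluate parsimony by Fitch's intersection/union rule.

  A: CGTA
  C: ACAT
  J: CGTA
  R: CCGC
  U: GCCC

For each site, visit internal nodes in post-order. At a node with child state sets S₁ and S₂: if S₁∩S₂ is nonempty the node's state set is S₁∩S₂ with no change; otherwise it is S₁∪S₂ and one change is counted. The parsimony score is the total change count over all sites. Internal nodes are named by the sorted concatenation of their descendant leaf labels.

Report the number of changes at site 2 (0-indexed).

site 0, node AC: A={C} ∪ C={A} → {A,C} (+1)
site 0, node JU: J={C} ∪ U={G} → {C,G} (+1)
site 0, node JRU: JU={C,G} ∩ R={C} → {C} (+0)
site 0, node ACJRU: AC={A,C} ∩ JRU={C} → {C} (+0)
site 1, node AC: A={G} ∪ C={C} → {C,G} (+1)
site 1, node JU: J={G} ∪ U={C} → {C,G} (+1)
site 1, node JRU: JU={C,G} ∩ R={C} → {C} (+0)
site 1, node ACJRU: AC={C,G} ∩ JRU={C} → {C} (+0)
site 2, node AC: A={T} ∪ C={A} → {A,T} (+1)
site 2, node JU: J={T} ∪ U={C} → {C,T} (+1)
site 2, node JRU: JU={C,T} ∪ R={G} → {C,G,T} (+1)
site 2, node ACJRU: AC={A,T} ∩ JRU={C,G,T} → {T} (+0)
site 3, node AC: A={A} ∪ C={T} → {A,T} (+1)
site 3, node JU: J={A} ∪ U={C} → {A,C} (+1)
site 3, node JRU: JU={A,C} ∩ R={C} → {C} (+0)
site 3, node ACJRU: AC={A,T} ∪ JRU={C} → {A,C,T} (+1)
per-site changes: [2, 2, 3, 3]; total = 10

3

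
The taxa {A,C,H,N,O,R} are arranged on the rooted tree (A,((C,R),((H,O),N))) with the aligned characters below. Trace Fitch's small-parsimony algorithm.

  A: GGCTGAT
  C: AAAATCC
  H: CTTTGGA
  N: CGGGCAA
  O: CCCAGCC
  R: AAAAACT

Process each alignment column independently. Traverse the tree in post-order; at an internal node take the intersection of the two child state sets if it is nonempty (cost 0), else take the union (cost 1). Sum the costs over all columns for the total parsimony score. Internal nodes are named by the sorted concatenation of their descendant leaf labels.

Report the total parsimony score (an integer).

site 0, node CR: C={A} ∩ R={A} → {A} (+0)
site 0, node HO: H={C} ∩ O={C} → {C} (+0)
site 0, node HNO: HO={C} ∩ N={C} → {C} (+0)
site 0, node CHNOR: CR={A} ∪ HNO={C} → {A,C} (+1)
site 0, node ACHNOR: A={G} ∪ CHNOR={A,C} → {A,C,G} (+1)
site 1, node CR: C={A} ∩ R={A} → {A} (+0)
site 1, node HO: H={T} ∪ O={C} → {C,T} (+1)
site 1, node HNO: HO={C,T} ∪ N={G} → {C,G,T} (+1)
site 1, node CHNOR: CR={A} ∪ HNO={C,G,T} → {A,C,G,T} (+1)
site 1, node ACHNOR: A={G} ∩ CHNOR={A,C,G,T} → {G} (+0)
site 2, node CR: C={A} ∩ R={A} → {A} (+0)
site 2, node HO: H={T} ∪ O={C} → {C,T} (+1)
site 2, node HNO: HO={C,T} ∪ N={G} → {C,G,T} (+1)
site 2, node CHNOR: CR={A} ∪ HNO={C,G,T} → {A,C,G,T} (+1)
site 2, node ACHNOR: A={C} ∩ CHNOR={A,C,G,T} → {C} (+0)
site 3, node CR: C={A} ∩ R={A} → {A} (+0)
site 3, node HO: H={T} ∪ O={A} → {A,T} (+1)
site 3, node HNO: HO={A,T} ∪ N={G} → {A,G,T} (+1)
site 3, node CHNOR: CR={A} ∩ HNO={A,G,T} → {A} (+0)
site 3, node ACHNOR: A={T} ∪ CHNOR={A} → {A,T} (+1)
site 4, node CR: C={T} ∪ R={A} → {A,T} (+1)
site 4, node HO: H={G} ∩ O={G} → {G} (+0)
site 4, node HNO: HO={G} ∪ N={C} → {C,G} (+1)
site 4, node CHNOR: CR={A,T} ∪ HNO={C,G} → {A,C,G,T} (+1)
site 4, node ACHNOR: A={G} ∩ CHNOR={A,C,G,T} → {G} (+0)
site 5, node CR: C={C} ∩ R={C} → {C} (+0)
site 5, node HO: H={G} ∪ O={C} → {C,G} (+1)
site 5, node HNO: HO={C,G} ∪ N={A} → {A,C,G} (+1)
site 5, node CHNOR: CR={C} ∩ HNO={A,C,G} → {C} (+0)
site 5, node ACHNOR: A={A} ∪ CHNOR={C} → {A,C} (+1)
site 6, node CR: C={C} ∪ R={T} → {C,T} (+1)
site 6, node HO: H={A} ∪ O={C} → {A,C} (+1)
site 6, node HNO: HO={A,C} ∩ N={A} → {A} (+0)
site 6, node CHNOR: CR={C,T} ∪ HNO={A} → {A,C,T} (+1)
site 6, node ACHNOR: A={T} ∩ CHNOR={A,C,T} → {T} (+0)
per-site changes: [2, 3, 3, 3, 3, 3, 3]; total = 20

20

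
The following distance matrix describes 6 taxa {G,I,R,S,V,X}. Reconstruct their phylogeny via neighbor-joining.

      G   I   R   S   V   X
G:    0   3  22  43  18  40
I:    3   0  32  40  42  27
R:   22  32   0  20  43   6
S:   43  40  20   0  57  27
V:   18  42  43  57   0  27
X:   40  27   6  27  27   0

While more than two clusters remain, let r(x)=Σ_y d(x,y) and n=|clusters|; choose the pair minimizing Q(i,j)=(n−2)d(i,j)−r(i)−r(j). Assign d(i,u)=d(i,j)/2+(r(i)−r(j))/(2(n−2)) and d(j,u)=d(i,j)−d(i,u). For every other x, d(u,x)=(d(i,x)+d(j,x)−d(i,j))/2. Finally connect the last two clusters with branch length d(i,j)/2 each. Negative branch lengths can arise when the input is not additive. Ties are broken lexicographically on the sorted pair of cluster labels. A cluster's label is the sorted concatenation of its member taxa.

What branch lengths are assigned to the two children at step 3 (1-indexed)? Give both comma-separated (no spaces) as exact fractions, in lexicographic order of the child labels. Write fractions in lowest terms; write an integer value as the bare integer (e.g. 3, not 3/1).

1. join G+I (d=3, Q=-258) ⇒ GI; edges |G|=-3/4, |I|=15/4
  updated: d(GI,R)=51/2, d(GI,S)=40, d(GI,V)=57/2, d(GI,X)=32
2. join GI+V (d=57/2, Q=-196) ⇒ GIV; edges |GI|=28/3, |V|=115/6
  updated: d(GIV,R)=20, d(GIV,S)=137/4, d(GIV,X)=61/4
3. join GIV+X (d=61/4, Q=-349/4) ⇒ GIVX; edges |GIV|=207/16, |X|=37/16
  updated: d(GIVX,R)=43/8, d(GIVX,S)=23
4. join GIVX+R (d=43/8, Q=-387/8) ⇒ GIRVX; edges |GIVX|=67/16, |R|=19/16
  updated: d(GIRVX,S)=301/16
5. join GIRVX+S (d=301/16) ⇒ GIRSVX; edges |GIRVX|=301/32, |S|=301/32
final tree: (((((G:-3/4,I:15/4):28/3,V:115/6):207/16,X:37/16):67/16,R:19/16):301/32,S:301/32)
total length: 1135/16

207/16,37/16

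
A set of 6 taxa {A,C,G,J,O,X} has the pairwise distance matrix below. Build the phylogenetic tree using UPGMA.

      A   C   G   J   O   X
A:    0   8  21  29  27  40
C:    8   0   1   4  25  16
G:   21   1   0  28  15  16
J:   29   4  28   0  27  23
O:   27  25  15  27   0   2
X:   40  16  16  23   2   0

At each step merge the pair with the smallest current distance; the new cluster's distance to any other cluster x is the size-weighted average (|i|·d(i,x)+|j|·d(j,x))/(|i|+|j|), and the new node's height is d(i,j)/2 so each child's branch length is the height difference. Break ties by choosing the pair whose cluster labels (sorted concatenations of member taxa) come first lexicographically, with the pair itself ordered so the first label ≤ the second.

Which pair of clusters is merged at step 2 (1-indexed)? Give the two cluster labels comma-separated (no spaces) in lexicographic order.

O,X

step 1: merge (C,G) at d=1; branch lengths C→1/2, G→1/2; new cluster CG
  updated: d(A,CG)=29/2, d(CG,J)=16, d(CG,O)=20, d(CG,X)=16
step 2: merge (O,X) at d=2; branch lengths O→1, X→1; new cluster OX
  updated: d(A,OX)=67/2, d(CG,OX)=18, d(J,OX)=25
step 3: merge (A,CG) at d=29/2; branch lengths A→29/4, CG→27/4; new cluster ACG
  updated: d(ACG,J)=61/3, d(ACG,OX)=139/6
step 4: merge (ACG,J) at d=61/3; branch lengths ACG→35/12, J→61/6; new cluster ACGJ
  updated: d(ACGJ,OX)=189/8
step 5: merge (ACGJ,OX) at d=189/8; branch lengths ACGJ→79/48, OX→173/16; new cluster ACGJOX
final tree: (((A:29/4,(C:1/2,G:1/2):27/4):35/12,J:61/6):79/48,(O:1,X:1):173/16)
total length: 1021/24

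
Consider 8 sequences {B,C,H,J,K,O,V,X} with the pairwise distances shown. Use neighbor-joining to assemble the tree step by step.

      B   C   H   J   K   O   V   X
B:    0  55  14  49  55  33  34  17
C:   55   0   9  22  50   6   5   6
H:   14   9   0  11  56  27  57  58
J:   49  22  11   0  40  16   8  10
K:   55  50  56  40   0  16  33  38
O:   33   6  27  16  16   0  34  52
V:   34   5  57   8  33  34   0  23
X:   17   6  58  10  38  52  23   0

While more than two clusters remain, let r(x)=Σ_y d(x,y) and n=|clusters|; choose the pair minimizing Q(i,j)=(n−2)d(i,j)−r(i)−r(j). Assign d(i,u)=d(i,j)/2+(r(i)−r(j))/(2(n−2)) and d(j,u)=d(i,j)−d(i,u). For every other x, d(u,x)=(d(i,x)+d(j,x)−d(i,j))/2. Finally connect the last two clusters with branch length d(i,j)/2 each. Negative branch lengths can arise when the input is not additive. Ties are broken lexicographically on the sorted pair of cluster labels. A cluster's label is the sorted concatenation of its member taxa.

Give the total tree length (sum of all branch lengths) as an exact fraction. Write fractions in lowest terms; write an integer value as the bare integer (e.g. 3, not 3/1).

iteration 1: select B,H (d=14, Q=-405); attach at lengths (109/12, 59/12); label the merged cluster BH
  updated: d(BH,C)=25, d(BH,J)=23, d(BH,K)=97/2, d(BH,O)=23, d(BH,V)=77/2, d(BH,X)=61/2
iteration 2: select K,O (d=16, Q=-585/2); attach at lengths (317/20, 3/20); label the merged cluster KO
  updated: d(BH,KO)=111/4, d(C,KO)=20, d(J,KO)=20, d(KO,V)=51/2, d(KO,X)=37
iteration 3: select BH,KO (d=111/4, Q=-164); attach at lengths (251/16, 193/16); label the merged cluster BHKO
  updated: d(BHKO,C)=69/8, d(BHKO,J)=61/8, d(BHKO,V)=145/8, d(BHKO,X)=159/8
iteration 4: select C,X (d=6, Q=-165/2); attach at lengths (1/8, 47/8); label the merged cluster CX
  updated: d(BHKO,CX)=45/4, d(CX,J)=13, d(CX,V)=11
iteration 5: select BHKO,J (d=61/8, Q=-403/8); attach at lengths (189/32, 55/32); label the merged cluster BHJKO
  updated: d(BHJKO,CX)=133/16, d(BHJKO,V)=37/4
iteration 6: select BHJKO,CX (d=133/16, Q=-457/16); attach at lengths (105/32, 161/32); label the merged cluster BCHJKOX
  updated: d(BCHJKOX,V)=191/32
iteration 7: select BCHJKOX,V (d=191/32); attach at lengths (191/64, 191/64); label the merged cluster BCHJKOVX
final tree: (((((B:109/12,H:59/12):251/16,(K:317/20,O:3/20):193/16):189/32,J:55/32):105/32,(C:1/8,X:47/8):161/32):191/64,V:191/64)
total length: 2741/32

2741/32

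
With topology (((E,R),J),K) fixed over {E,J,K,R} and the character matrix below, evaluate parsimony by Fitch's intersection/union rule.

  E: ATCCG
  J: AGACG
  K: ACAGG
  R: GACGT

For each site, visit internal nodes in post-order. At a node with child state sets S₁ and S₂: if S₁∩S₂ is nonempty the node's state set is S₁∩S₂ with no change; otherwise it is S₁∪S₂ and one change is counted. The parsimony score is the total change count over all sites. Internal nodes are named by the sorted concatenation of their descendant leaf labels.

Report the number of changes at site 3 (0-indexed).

ER@0: {A} ∪ {G} = {A,G} (union, +1)
EJR@0: {A,G} ∩ {A} = {A} (intersection, +0)
EJKR@0: {A} ∩ {A} = {A} (intersection, +0)
ER@1: {T} ∪ {A} = {A,T} (union, +1)
EJR@1: {A,T} ∪ {G} = {A,G,T} (union, +1)
EJKR@1: {A,G,T} ∪ {C} = {A,C,G,T} (union, +1)
ER@2: {C} ∩ {C} = {C} (intersection, +0)
EJR@2: {C} ∪ {A} = {A,C} (union, +1)
EJKR@2: {A,C} ∩ {A} = {A} (intersection, +0)
ER@3: {C} ∪ {G} = {C,G} (union, +1)
EJR@3: {C,G} ∩ {C} = {C} (intersection, +0)
EJKR@3: {C} ∪ {G} = {C,G} (union, +1)
ER@4: {G} ∪ {T} = {G,T} (union, +1)
EJR@4: {G,T} ∩ {G} = {G} (intersection, +0)
EJKR@4: {G} ∩ {G} = {G} (intersection, +0)
per-site changes: [1, 3, 1, 2, 1]; total = 8

2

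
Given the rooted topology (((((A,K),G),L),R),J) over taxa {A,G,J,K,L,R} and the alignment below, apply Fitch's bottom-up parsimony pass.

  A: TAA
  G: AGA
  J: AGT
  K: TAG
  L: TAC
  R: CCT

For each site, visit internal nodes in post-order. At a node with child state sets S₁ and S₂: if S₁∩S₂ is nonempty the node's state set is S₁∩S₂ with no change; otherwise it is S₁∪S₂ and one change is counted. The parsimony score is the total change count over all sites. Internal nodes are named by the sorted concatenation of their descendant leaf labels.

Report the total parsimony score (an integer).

[col 0] AK: children A:{T}, K:{T} ∩→ {T}; cost 0
[col 0] AGK: children AK:{T}, G:{A} ∪→ {A,T}; cost 1
[col 0] AGKL: children AGK:{A,T}, L:{T} ∩→ {T}; cost 0
[col 0] AGKLR: children AGKL:{T}, R:{C} ∪→ {C,T}; cost 1
[col 0] AGJKLR: children AGKLR:{C,T}, J:{A} ∪→ {A,C,T}; cost 1
[col 1] AK: children A:{A}, K:{A} ∩→ {A}; cost 0
[col 1] AGK: children AK:{A}, G:{G} ∪→ {A,G}; cost 1
[col 1] AGKL: children AGK:{A,G}, L:{A} ∩→ {A}; cost 0
[col 1] AGKLR: children AGKL:{A}, R:{C} ∪→ {A,C}; cost 1
[col 1] AGJKLR: children AGKLR:{A,C}, J:{G} ∪→ {A,C,G}; cost 1
[col 2] AK: children A:{A}, K:{G} ∪→ {A,G}; cost 1
[col 2] AGK: children AK:{A,G}, G:{A} ∩→ {A}; cost 0
[col 2] AGKL: children AGK:{A}, L:{C} ∪→ {A,C}; cost 1
[col 2] AGKLR: children AGKL:{A,C}, R:{T} ∪→ {A,C,T}; cost 1
[col 2] AGJKLR: children AGKLR:{A,C,T}, J:{T} ∩→ {T}; cost 0
per-site changes: [3, 3, 3]; total = 9

9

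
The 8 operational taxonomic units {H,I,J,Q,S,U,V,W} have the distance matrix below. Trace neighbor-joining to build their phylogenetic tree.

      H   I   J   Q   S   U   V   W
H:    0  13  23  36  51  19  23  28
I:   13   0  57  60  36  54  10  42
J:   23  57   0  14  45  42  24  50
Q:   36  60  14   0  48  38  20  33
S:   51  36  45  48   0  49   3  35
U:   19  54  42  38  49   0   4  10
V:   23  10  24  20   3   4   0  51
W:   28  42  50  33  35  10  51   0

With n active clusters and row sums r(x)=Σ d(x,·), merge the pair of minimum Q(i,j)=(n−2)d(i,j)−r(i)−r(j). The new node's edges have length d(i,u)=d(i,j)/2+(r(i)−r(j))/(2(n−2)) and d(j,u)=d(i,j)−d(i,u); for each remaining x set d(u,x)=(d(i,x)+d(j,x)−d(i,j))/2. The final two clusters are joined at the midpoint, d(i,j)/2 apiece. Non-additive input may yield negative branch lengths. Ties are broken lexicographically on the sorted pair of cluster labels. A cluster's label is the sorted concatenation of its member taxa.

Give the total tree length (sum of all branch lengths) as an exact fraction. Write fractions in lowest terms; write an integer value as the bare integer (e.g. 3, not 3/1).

739/8

1. join J+Q (d=14, Q=-420) ⇒ JQ; edges |J|=15/2, |Q|=13/2
  updated: d(H,JQ)=45/2, d(I,JQ)=103/2, d(JQ,S)=79/2, d(JQ,U)=33, d(JQ,V)=15, d(JQ,W)=69/2
2. join U+W (d=10, Q=-639/2) ⇒ UW; edges |U|=37/20, |W|=163/20
  updated: d(H,UW)=37/2, d(I,UW)=43, d(JQ,UW)=115/4, d(S,UW)=37, d(UW,V)=45/2
3. join H+I (d=13, Q=-459/2) ⇒ HI; edges |H|=53/16, |I|=155/16
  updated: d(HI,JQ)=61/2, d(HI,S)=37, d(HI,UW)=97/4, d(HI,V)=10
4. join S+V (d=3, Q=-158) ⇒ SV; edges |S|=25/2, |V|=-19/2
  updated: d(HI,SV)=22, d(JQ,SV)=103/4, d(SV,UW)=113/4
5. join HI+UW (d=97/4, Q=-219/2) ⇒ HIUW; edges |HI|=11, |UW|=53/4
  updated: d(HIUW,JQ)=35/2, d(HIUW,SV)=13
6. join HIUW+JQ (d=35/2, Q=-225/4) ⇒ HIJQUW; edges |HIUW|=19/8, |JQ|=121/8
  updated: d(HIJQUW,SV)=85/8
7. join HIJQUW+SV (d=85/8) ⇒ HIJQSUVW; edges |HIJQUW|=85/16, |SV|=85/16
final tree: ((((H:53/16,I:155/16):11,(U:37/20,W:163/20):53/4):19/8,(J:15/2,Q:13/2):121/8):85/16,(S:25/2,V:-19/2):85/16)
total length: 739/8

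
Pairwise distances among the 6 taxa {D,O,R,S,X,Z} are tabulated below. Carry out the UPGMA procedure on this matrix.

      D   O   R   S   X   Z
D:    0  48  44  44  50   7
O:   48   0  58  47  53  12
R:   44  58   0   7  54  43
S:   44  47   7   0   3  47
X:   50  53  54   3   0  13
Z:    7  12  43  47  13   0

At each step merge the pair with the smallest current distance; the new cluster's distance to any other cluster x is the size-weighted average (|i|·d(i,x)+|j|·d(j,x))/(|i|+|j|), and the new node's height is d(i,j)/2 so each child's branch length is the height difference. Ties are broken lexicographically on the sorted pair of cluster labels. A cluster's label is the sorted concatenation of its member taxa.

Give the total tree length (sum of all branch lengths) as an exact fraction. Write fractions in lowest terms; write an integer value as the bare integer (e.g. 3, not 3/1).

1. join S+X (d=3) ⇒ SX; edges |S|=3/2, |X|=3/2
  updated: d(D,SX)=47, d(O,SX)=50, d(R,SX)=61/2, d(SX,Z)=30
2. join D+Z (d=7) ⇒ DZ; edges |D|=7/2, |Z|=7/2
  updated: d(DZ,O)=30, d(DZ,R)=87/2, d(DZ,SX)=77/2
3. join DZ+O (d=30) ⇒ DOZ; edges |DZ|=23/2, |O|=15
  updated: d(DOZ,R)=145/3, d(DOZ,SX)=127/3
4. join R+SX (d=61/2) ⇒ RSX; edges |R|=61/4, |SX|=55/4
  updated: d(DOZ,RSX)=133/3
5. join DOZ+RSX (d=133/3) ⇒ DORSXZ; edges |DOZ|=43/6, |RSX|=83/12
final tree: (((D:7/2,Z:7/2):23/2,O:15):43/6,(R:61/4,(S:3/2,X:3/2):55/4):83/12)
total length: 955/12

955/12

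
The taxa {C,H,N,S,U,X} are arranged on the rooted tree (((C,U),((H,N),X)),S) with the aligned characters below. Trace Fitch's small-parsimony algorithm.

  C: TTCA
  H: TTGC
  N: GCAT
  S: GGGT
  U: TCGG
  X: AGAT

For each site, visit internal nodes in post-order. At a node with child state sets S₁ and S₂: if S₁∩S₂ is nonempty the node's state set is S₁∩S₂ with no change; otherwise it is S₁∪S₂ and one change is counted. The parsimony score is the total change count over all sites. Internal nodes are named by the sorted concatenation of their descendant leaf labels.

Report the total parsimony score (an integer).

13

CU@0: {T} ∩ {T} = {T} (intersection, +0)
HN@0: {T} ∪ {G} = {G,T} (union, +1)
HNX@0: {G,T} ∪ {A} = {A,G,T} (union, +1)
CHNUX@0: {T} ∩ {A,G,T} = {T} (intersection, +0)
CHNSUX@0: {T} ∪ {G} = {G,T} (union, +1)
CU@1: {T} ∪ {C} = {C,T} (union, +1)
HN@1: {T} ∪ {C} = {C,T} (union, +1)
HNX@1: {C,T} ∪ {G} = {C,G,T} (union, +1)
CHNUX@1: {C,T} ∩ {C,G,T} = {C,T} (intersection, +0)
CHNSUX@1: {C,T} ∪ {G} = {C,G,T} (union, +1)
CU@2: {C} ∪ {G} = {C,G} (union, +1)
HN@2: {G} ∪ {A} = {A,G} (union, +1)
HNX@2: {A,G} ∩ {A} = {A} (intersection, +0)
CHNUX@2: {C,G} ∪ {A} = {A,C,G} (union, +1)
CHNSUX@2: {A,C,G} ∩ {G} = {G} (intersection, +0)
CU@3: {A} ∪ {G} = {A,G} (union, +1)
HN@3: {C} ∪ {T} = {C,T} (union, +1)
HNX@3: {C,T} ∩ {T} = {T} (intersection, +0)
CHNUX@3: {A,G} ∪ {T} = {A,G,T} (union, +1)
CHNSUX@3: {A,G,T} ∩ {T} = {T} (intersection, +0)
per-site changes: [3, 4, 3, 3]; total = 13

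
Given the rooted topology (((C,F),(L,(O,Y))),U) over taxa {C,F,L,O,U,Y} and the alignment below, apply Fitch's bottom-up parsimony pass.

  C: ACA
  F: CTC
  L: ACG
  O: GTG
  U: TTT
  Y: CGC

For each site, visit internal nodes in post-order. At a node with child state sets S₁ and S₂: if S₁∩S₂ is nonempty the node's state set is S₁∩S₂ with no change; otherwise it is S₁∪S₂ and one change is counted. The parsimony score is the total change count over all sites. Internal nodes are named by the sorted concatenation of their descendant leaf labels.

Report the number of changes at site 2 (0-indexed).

[col 0] CF: children C:{A}, F:{C} ∪→ {A,C}; cost 1
[col 0] OY: children O:{G}, Y:{C} ∪→ {C,G}; cost 1
[col 0] LOY: children L:{A}, OY:{C,G} ∪→ {A,C,G}; cost 1
[col 0] CFLOY: children CF:{A,C}, LOY:{A,C,G} ∩→ {A,C}; cost 0
[col 0] CFLOUY: children CFLOY:{A,C}, U:{T} ∪→ {A,C,T}; cost 1
[col 1] CF: children C:{C}, F:{T} ∪→ {C,T}; cost 1
[col 1] OY: children O:{T}, Y:{G} ∪→ {G,T}; cost 1
[col 1] LOY: children L:{C}, OY:{G,T} ∪→ {C,G,T}; cost 1
[col 1] CFLOY: children CF:{C,T}, LOY:{C,G,T} ∩→ {C,T}; cost 0
[col 1] CFLOUY: children CFLOY:{C,T}, U:{T} ∩→ {T}; cost 0
[col 2] CF: children C:{A}, F:{C} ∪→ {A,C}; cost 1
[col 2] OY: children O:{G}, Y:{C} ∪→ {C,G}; cost 1
[col 2] LOY: children L:{G}, OY:{C,G} ∩→ {G}; cost 0
[col 2] CFLOY: children CF:{A,C}, LOY:{G} ∪→ {A,C,G}; cost 1
[col 2] CFLOUY: children CFLOY:{A,C,G}, U:{T} ∪→ {A,C,G,T}; cost 1
per-site changes: [4, 3, 4]; total = 11

4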